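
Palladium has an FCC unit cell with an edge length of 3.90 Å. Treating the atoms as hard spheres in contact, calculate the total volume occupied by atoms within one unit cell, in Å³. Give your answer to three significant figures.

43.9 Å³

In an FCC lattice atoms touch along the face diagonal, so √2·a = 4r, so r = 0.3536a = 1.379 Å.
V_atoms = Z × (4/3)πr³ = 4 × (4/3)π × (1.379)³ = 43.9 Å³.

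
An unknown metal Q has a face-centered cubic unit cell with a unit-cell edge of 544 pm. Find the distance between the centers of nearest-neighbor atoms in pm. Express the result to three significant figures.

385 pm

In an FCC structure, atoms touch along the face diagonal, so √2·a = 4r; the nearest-neighbor distance equals 2r = 0.7071·a.
d = 0.7071 × 544 = 385 pm.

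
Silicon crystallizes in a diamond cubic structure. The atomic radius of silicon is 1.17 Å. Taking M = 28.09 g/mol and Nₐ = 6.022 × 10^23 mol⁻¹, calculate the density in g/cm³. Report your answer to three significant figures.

In a diamond cubic lattice, nearest neighbors lie along the body diagonal with √3·a = 8r, giving a = 5.404 Å = 5.404 × 10^-8 cm.
With Z = 8, ρ = Z·M/(N_A·a³) = 8 × 28.09 / (6.022 × 10²³ × 1.578 × 10^-22) = 2.365 g/cm³.

2.36 g/cm³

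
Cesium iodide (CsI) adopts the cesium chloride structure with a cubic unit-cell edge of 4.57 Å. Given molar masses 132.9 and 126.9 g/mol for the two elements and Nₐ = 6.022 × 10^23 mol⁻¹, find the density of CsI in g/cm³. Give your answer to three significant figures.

The cesium chloride structure contains Z = 1 formula unit per cell; M(CsI) = 132.9 + 126.9 = 259.8 g/mol.
a³ = (4.570 × 10^-8 cm)³ = 9.544 × 10^-23 cm³.
ρ = 1 × 259.8 / (6.022 × 10²³ × 9.544 × 10^-23) = 4.520 g/cm³.

4.52 g/cm³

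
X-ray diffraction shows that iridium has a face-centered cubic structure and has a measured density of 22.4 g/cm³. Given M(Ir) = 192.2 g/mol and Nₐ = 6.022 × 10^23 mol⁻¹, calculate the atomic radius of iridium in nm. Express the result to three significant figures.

For an FCC cell (Z = 4), a³ = Z·M/(N_A·ρ) = 4 × 192.2 / (6.022 × 10²³ × 22.40) = 5.699 × 10^-23 cm³, so a = 3.848 × 10^-8 cm = 0.3848 nm.
Atoms touch along the face diagonal, so √2·a = 4r, so r = 0.3536 × a = 0.136 nm.

0.136 nm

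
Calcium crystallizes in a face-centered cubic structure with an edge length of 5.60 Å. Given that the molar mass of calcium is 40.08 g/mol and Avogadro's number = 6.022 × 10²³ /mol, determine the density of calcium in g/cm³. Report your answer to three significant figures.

1.52 g/cm³

An FCC unit cell contains Z = 4 atoms.
Cell volume: a³ = (5.60 Å)³ = (5.600 × 10^-8 cm)³ = 1.756 × 10^-22 cm³.
ρ = Z·M/(N_A·a³) = 4 × 40.08 / (6.022 × 10²³ × 1.756 × 10^-22) = 1.516 g/cm³.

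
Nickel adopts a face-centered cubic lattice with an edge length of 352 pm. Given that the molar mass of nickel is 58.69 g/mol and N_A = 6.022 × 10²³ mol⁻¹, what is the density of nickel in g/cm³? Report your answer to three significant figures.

An FCC unit cell contains Z = 4 atoms.
Cell volume: a³ = (352 pm)³ = (3.520 × 10^-8 cm)³ = 4.361 × 10^-23 cm³.
ρ = Z·M/(N_A·a³) = 4 × 58.69 / (6.022 × 10²³ × 4.361 × 10^-23) = 8.938 g/cm³.

8.94 g/cm³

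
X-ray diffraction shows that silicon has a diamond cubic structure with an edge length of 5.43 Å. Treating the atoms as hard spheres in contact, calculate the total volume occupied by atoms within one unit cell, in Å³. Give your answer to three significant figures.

In a diamond cubic lattice nearest neighbors lie along the body diagonal with √3·a = 8r, so r = 0.2165a = 1.176 Å.
V_atoms = Z × (4/3)πr³ = 8 × (4/3)π × (1.176)³ = 54.4 Å³.

54.4 Å³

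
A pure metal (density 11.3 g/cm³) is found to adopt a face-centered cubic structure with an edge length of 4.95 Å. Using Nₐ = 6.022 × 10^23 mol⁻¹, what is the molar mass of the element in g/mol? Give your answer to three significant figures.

206 g/mol

An FCC cell has Z = 4 atoms; a = 4.950 × 10^-8 cm.
M = ρ·N_A·a³/Z = 11.3 × 6.022 × 10²³ × 1.213 × 10^-22 / 4 = 206 g/mol.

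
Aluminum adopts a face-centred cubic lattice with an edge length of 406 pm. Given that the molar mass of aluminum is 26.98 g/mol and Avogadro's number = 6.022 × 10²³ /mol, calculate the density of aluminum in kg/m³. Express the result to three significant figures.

An FCC unit cell contains Z = 4 atoms.
Cell volume: a³ = (406 pm)³ = (4.060 × 10^-8 cm)³ = 6.692 × 10^-23 cm³.
ρ = Z·M/(N_A·a³) = 4 × 26.98 / (6.022 × 10²³ × 6.692 × 10^-23) = 2.678 g/cm³ = 2680 kg/m³.

2680 kg/m³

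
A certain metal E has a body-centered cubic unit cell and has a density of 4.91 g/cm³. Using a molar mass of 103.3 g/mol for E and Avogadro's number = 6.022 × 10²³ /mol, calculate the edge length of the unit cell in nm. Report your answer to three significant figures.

0.412 nm

With Z = 2 atoms per BCC cell, a³ = Z·M/(N_A·ρ) = 2 × 103.3 / (6.022 × 10²³ × 4.910 g/cm³) = 6.987 × 10^-23 cm³.
a = (6.987 × 10^-23)^(1/3) = 4.119 × 10^-8 cm = 0.412 nm.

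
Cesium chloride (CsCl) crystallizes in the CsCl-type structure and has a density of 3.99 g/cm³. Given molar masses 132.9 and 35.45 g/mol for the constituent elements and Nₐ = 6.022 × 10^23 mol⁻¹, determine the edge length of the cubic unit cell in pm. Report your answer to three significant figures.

M(CsCl) = 168.35 g/mol; Z = 1 formula unit per cell.
a³ = Z·M/(N_A·ρ) = 1 × 168.35 / (6.022 × 10²³ × 3.99) = 7.006 × 10^-23 cm³, so a = 4.123 × 10^-8 cm = 412 pm.

412 pm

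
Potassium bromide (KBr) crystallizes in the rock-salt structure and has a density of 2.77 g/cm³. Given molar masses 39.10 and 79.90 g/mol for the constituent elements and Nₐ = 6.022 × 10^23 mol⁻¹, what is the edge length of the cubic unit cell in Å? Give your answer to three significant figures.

6.58 Å

M(KBr) = 119.0 g/mol; Z = 4 formula units per cell.
a³ = Z·M/(N_A·ρ) = 4 × 119.0 / (6.022 × 10²³ × 2.77) = 2.854 × 10^-22 cm³, so a = 6.584 × 10^-8 cm = 6.58 Å.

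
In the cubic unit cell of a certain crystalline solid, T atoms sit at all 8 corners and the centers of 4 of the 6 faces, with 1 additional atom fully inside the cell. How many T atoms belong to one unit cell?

Corner atoms are shared by 8 cells (1/8 each), face atoms by 2 (1/2 each), interior atoms are unshared.
Net atoms = 8 × 1/8 + 4 × 1/2 + 1 = 1 + 2 + 1 = 4.

4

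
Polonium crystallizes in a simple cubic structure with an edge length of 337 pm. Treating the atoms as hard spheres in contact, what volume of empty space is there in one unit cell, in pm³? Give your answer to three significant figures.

In a simple cubic lattice atoms touch along the cell edge, so a = 2r, so r = 0.5000a = 168.5 pm.
V_cell = a³ = 3.827 × 10^7 pm³; V_atoms = 1 × (4/3)πr³ = 2.004 × 10^7 pm³.
Empty space = 3.827 × 10^7 − 2.004 × 10^7 = 1.82 × 10^7 pm³.

1.82 × 10^7 pm³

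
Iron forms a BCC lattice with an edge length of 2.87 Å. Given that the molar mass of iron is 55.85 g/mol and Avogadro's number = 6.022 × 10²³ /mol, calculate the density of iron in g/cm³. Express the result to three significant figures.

A BCC unit cell contains Z = 2 atoms.
Cell volume: a³ = (2.87 Å)³ = (2.870 × 10^-8 cm)³ = 2.364 × 10^-23 cm³.
ρ = Z·M/(N_A·a³) = 2 × 55.85 / (6.022 × 10²³ × 2.364 × 10^-23) = 7.846 g/cm³.

7.85 g/cm³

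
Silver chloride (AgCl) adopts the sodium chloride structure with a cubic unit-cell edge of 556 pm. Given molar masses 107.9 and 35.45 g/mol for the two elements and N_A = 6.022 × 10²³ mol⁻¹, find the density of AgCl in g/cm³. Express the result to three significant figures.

5.54 g/cm³

The sodium chloride structure contains Z = 4 formula units per cell; M(AgCl) = 107.9 + 35.45 = 143.35 g/mol.
a³ = (5.560 × 10^-8 cm)³ = 1.719 × 10^-22 cm³.
ρ = 4 × 143.35 / (6.022 × 10²³ × 1.719 × 10^-22) = 5.540 g/cm³.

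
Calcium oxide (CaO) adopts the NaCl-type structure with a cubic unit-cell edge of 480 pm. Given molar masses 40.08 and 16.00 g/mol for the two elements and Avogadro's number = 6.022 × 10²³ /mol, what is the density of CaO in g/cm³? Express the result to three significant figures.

3.37 g/cm³

The NaCl-type structure contains Z = 4 formula units per cell; M(CaO) = 40.08 + 16.00 = 56.08 g/mol.
a³ = (4.800 × 10^-8 cm)³ = 1.106 × 10^-22 cm³.
ρ = 4 × 56.08 / (6.022 × 10²³ × 1.106 × 10^-22) = 3.368 g/cm³.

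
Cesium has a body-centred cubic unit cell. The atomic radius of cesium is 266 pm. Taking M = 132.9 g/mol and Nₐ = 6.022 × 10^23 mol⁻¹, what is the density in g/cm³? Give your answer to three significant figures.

In a BCC lattice, atoms touch along the body diagonal, so √3·a = 4r, giving a = 614.3 pm = 6.143 × 10^-8 cm.
With Z = 2, ρ = Z·M/(N_A·a³) = 2 × 132.9 / (6.022 × 10²³ × 2.318 × 10^-22) = 1.904 g/cm³.

1.90 g/cm³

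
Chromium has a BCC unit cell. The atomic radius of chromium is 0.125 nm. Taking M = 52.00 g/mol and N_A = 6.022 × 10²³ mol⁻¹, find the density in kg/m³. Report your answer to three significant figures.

In a BCC lattice, atoms touch along the body diagonal, so √3·a = 4r, giving a = 0.2887 nm = 2.887 × 10^-8 cm.
With Z = 2, ρ = Z·M/(N_A·a³) = 2 × 52.00 / (6.022 × 10²³ × 2.406 × 10^-23) = 7.179 g/cm³ = 7180 kg/m³.

7180 kg/m³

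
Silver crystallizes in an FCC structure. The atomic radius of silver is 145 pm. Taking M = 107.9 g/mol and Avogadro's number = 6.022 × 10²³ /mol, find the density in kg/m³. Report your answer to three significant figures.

10400 kg/m³

In an FCC lattice, atoms touch along the face diagonal, so √2·a = 4r, giving a = 410.1 pm = 4.101 × 10^-8 cm.
With Z = 4, ρ = Z·M/(N_A·a³) = 4 × 107.9 / (6.022 × 10²³ × 6.898 × 10^-23) = 10.39 g/cm³ = 10400 kg/m³.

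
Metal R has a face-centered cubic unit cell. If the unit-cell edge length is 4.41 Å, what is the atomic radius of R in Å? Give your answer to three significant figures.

In an FCC lattice, atoms touch along the face diagonal, so √2·a = 4r.
r = √2·a/4 = 1.4142 × 4.41 / 4 = 1.56 Å.

1.56 Å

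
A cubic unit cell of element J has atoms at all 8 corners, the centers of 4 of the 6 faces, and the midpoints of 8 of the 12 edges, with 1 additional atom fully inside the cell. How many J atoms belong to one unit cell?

6

Corner atoms are shared by 8 cells (1/8 each), face atoms by 2 (1/2 each), edge atoms by 4 (1/4 each), interior atoms are unshared.
Net atoms = 8 × 1/8 + 4 × 1/2 + 8 × 1/4 + 1 = 1 + 2 + 2 + 1 = 6.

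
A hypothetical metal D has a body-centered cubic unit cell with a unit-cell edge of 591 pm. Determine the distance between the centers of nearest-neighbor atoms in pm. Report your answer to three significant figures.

512 pm

In a BCC structure, atoms touch along the body diagonal, so √3·a = 4r; the nearest-neighbor distance equals 2r = 0.8660·a.
d = 0.8660 × 591 = 512 pm.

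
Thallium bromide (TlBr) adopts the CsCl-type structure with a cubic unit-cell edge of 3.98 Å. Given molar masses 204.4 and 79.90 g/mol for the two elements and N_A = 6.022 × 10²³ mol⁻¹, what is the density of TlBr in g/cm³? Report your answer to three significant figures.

The CsCl-type structure contains Z = 1 formula unit per cell; M(TlBr) = 204.4 + 79.90 = 284.3 g/mol.
a³ = (3.980 × 10^-8 cm)³ = 6.304 × 10^-23 cm³.
ρ = 1 × 284.3 / (6.022 × 10²³ × 6.304 × 10^-23) = 7.488 g/cm³.

7.49 g/cm³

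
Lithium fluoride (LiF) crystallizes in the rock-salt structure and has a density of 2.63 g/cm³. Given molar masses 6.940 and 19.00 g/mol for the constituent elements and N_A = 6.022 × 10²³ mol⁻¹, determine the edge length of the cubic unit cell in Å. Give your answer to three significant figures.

4.03 Å

M(LiF) = 25.94 g/mol; Z = 4 formula units per cell.
a³ = Z·M/(N_A·ρ) = 4 × 25.94 / (6.022 × 10²³ × 2.63) = 6.551 × 10^-23 cm³, so a = 4.031 × 10^-8 cm = 4.03 Å.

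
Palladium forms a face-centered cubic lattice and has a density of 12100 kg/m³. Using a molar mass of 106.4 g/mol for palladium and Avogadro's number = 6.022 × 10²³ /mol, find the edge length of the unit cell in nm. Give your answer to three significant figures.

With Z = 4 atoms per FCC cell, a³ = Z·M/(N_A·ρ) = 4 × 106.4 / (6.022 × 10²³ × 12.10 g/cm³) = 5.841 × 10^-23 cm³.
a = (5.841 × 10^-23)^(1/3) = 3.880 × 10^-8 cm = 0.388 nm.

0.388 nm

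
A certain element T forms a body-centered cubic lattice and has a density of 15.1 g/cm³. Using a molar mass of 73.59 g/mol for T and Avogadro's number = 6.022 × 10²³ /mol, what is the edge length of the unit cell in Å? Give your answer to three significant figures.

2.53 Å

With Z = 2 atoms per BCC cell, a³ = Z·M/(N_A·ρ) = 2 × 73.59 / (6.022 × 10²³ × 15.10 g/cm³) = 1.619 × 10^-23 cm³.
a = (1.619 × 10^-23)^(1/3) = 2.530 × 10^-8 cm = 2.53 Å.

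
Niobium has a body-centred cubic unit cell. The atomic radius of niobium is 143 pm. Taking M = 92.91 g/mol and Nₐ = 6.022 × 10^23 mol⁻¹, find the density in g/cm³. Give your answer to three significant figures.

8.57 g/cm³

In a BCC lattice, atoms touch along the body diagonal, so √3·a = 4r, giving a = 330.2 pm = 3.302 × 10^-8 cm.
With Z = 2, ρ = Z·M/(N_A·a³) = 2 × 92.91 / (6.022 × 10²³ × 3.602 × 10^-23) = 8.567 g/cm³.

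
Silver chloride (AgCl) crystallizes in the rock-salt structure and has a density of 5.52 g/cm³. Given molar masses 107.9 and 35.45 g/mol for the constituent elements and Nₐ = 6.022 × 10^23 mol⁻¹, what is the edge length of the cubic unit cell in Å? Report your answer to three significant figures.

5.57 Å

M(AgCl) = 143.35 g/mol; Z = 4 formula units per cell.
a³ = Z·M/(N_A·ρ) = 4 × 143.35 / (6.022 × 10²³ × 5.52) = 1.725 × 10^-22 cm³, so a = 5.567 × 10^-8 cm = 5.57 Å.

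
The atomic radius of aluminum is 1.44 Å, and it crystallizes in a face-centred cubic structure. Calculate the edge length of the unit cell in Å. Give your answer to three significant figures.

In an FCC lattice, atoms touch along the face diagonal, so √2·a = 4r.
a = 4r/√2 = 4 × 1.44 / 1.4142 = 4.07 Å.

4.07 Å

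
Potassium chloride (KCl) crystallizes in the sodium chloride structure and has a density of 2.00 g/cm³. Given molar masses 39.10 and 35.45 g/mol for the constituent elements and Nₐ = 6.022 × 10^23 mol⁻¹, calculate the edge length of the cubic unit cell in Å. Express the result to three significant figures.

M(KCl) = 74.55 g/mol; Z = 4 formula units per cell.
a³ = Z·M/(N_A·ρ) = 4 × 74.55 / (6.022 × 10²³ × 2.00) = 2.476 × 10^-22 cm³, so a = 6.279 × 10^-8 cm = 6.28 Å.

6.28 Å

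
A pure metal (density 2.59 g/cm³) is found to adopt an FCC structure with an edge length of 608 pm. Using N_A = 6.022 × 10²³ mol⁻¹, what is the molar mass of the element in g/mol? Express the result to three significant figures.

87.6 g/mol

An FCC cell has Z = 4 atoms; a = 6.080 × 10^-8 cm.
M = ρ·N_A·a³/Z = 2.59 × 6.022 × 10²³ × 2.248 × 10^-22 / 4 = 87.6 g/mol.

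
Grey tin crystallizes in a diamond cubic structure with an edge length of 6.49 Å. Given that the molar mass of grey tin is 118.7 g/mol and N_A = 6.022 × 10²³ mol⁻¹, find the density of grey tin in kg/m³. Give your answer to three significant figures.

A diamond cubic unit cell contains Z = 8 atoms.
Cell volume: a³ = (6.49 Å)³ = (6.490 × 10^-8 cm)³ = 2.734 × 10^-22 cm³.
ρ = Z·M/(N_A·a³) = 8 × 118.7 / (6.022 × 10²³ × 2.734 × 10^-22) = 5.769 g/cm³ = 5770 kg/m³.

5770 kg/m³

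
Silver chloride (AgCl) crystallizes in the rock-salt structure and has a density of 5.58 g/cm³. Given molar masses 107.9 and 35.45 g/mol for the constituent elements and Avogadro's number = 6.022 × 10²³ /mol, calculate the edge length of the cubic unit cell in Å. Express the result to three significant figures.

M(AgCl) = 143.35 g/mol; Z = 4 formula units per cell.
a³ = Z·M/(N_A·ρ) = 4 × 143.35 / (6.022 × 10²³ × 5.58) = 1.706 × 10^-22 cm³, so a = 5.547 × 10^-8 cm = 5.55 Å.

5.55 Å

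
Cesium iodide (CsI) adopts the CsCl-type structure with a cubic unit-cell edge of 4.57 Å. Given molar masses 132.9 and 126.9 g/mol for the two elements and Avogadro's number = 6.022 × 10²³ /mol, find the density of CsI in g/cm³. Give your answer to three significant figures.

The CsCl-type structure contains Z = 1 formula unit per cell; M(CsI) = 132.9 + 126.9 = 259.8 g/mol.
a³ = (4.570 × 10^-8 cm)³ = 9.544 × 10^-23 cm³.
ρ = 1 × 259.8 / (6.022 × 10²³ × 9.544 × 10^-23) = 4.520 g/cm³.

4.52 g/cm³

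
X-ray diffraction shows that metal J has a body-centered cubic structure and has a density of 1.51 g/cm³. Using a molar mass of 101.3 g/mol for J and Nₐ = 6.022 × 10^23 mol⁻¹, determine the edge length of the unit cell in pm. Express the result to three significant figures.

606 pm

With Z = 2 atoms per BCC cell, a³ = Z·M/(N_A·ρ) = 2 × 101.3 / (6.022 × 10²³ × 1.510 g/cm³) = 2.228 × 10^-22 cm³.
a = (2.228 × 10^-22)^(1/3) = 6.062 × 10^-8 cm = 606 pm.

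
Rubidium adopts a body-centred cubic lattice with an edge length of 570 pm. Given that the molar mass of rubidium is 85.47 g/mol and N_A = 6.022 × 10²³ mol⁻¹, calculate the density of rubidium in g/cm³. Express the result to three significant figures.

1.53 g/cm³

A BCC unit cell contains Z = 2 atoms.
Cell volume: a³ = (570 pm)³ = (5.700 × 10^-8 cm)³ = 1.852 × 10^-22 cm³.
ρ = Z·M/(N_A·a³) = 2 × 85.47 / (6.022 × 10²³ × 1.852 × 10^-22) = 1.533 g/cm³.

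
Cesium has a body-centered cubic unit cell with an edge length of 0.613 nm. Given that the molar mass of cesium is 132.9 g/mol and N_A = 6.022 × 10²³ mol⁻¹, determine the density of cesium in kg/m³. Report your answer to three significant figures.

1920 kg/m³

A BCC unit cell contains Z = 2 atoms.
Cell volume: a³ = (0.613 nm)³ = (6.130 × 10^-8 cm)³ = 2.303 × 10^-22 cm³.
ρ = Z·M/(N_A·a³) = 2 × 132.9 / (6.022 × 10²³ × 2.303 × 10^-22) = 1.916 g/cm³ = 1920 kg/m³.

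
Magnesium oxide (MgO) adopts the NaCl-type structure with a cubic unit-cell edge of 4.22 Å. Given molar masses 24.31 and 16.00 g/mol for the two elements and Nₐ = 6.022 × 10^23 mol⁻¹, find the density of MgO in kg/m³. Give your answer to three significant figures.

3560 kg/m³

The NaCl-type structure contains Z = 4 formula units per cell; M(MgO) = 24.31 + 16.00 = 40.31 g/mol.
a³ = (4.220 × 10^-8 cm)³ = 7.515 × 10^-23 cm³.
ρ = 4 × 40.31 / (6.022 × 10²³ × 7.515 × 10^-23) = 3.563 g/cm³ = 3560 kg/m³.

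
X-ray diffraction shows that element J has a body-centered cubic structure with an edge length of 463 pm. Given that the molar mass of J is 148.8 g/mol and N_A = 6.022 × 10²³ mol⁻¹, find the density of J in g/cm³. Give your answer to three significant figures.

4.98 g/cm³

A BCC unit cell contains Z = 2 atoms.
Cell volume: a³ = (463 pm)³ = (4.630 × 10^-8 cm)³ = 9.925 × 10^-23 cm³.
ρ = Z·M/(N_A·a³) = 2 × 148.8 / (6.022 × 10²³ × 9.925 × 10^-23) = 4.979 g/cm³.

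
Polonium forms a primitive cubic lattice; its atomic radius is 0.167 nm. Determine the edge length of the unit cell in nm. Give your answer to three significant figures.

0.334 nm

In a simple cubic lattice, atoms touch along the cell edge, so a = 2r.
a = 2r = 2 × 0.167 = 0.334 nm.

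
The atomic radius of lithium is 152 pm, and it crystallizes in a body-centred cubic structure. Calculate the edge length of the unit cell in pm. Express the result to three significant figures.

351 pm

In a BCC lattice, atoms touch along the body diagonal, so √3·a = 4r.
a = 4r/√3 = 4 × 152 / 1.7321 = 351 pm.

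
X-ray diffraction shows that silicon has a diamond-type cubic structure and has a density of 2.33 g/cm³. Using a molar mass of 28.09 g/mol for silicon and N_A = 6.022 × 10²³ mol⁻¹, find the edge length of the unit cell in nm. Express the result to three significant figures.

0.543 nm

With Z = 8 atoms per diamond cubic cell, a³ = Z·M/(N_A·ρ) = 8 × 28.09 / (6.022 × 10²³ × 2.330 g/cm³) = 1.602 × 10^-22 cm³.
a = (1.602 × 10^-22)^(1/3) = 5.431 × 10^-8 cm = 0.543 nm.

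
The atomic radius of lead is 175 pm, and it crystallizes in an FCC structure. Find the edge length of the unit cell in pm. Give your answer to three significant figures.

In an FCC lattice, atoms touch along the face diagonal, so √2·a = 4r.
a = 4r/√2 = 4 × 175 / 1.4142 = 495 pm.

495 pm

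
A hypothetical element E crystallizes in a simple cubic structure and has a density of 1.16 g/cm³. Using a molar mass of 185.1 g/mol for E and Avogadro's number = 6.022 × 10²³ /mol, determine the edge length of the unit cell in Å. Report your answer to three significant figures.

6.42 Å

With Z = 1 atom per simple cubic cell, a³ = Z·M/(N_A·ρ) = 1 × 185.1 / (6.022 × 10²³ × 1.160 g/cm³) = 2.650 × 10^-22 cm³.
a = (2.650 × 10^-22)^(1/3) = 6.423 × 10^-8 cm = 6.42 Å.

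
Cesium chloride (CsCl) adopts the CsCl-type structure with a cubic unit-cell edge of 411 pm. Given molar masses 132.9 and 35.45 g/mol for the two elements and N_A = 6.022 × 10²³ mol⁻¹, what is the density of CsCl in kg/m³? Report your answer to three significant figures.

4030 kg/m³

The CsCl-type structure contains Z = 1 formula unit per cell; M(CsCl) = 132.9 + 35.45 = 168.35 g/mol.
a³ = (4.110 × 10^-8 cm)³ = 6.943 × 10^-23 cm³.
ρ = 1 × 168.35 / (6.022 × 10²³ × 6.943 × 10^-23) = 4.027 g/cm³ = 4030 kg/m³.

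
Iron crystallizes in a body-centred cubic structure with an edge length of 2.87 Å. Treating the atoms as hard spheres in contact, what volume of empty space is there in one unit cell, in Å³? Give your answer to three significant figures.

In a BCC lattice atoms touch along the body diagonal, so √3·a = 4r, so r = 0.4330a = 1.243 Å.
V_cell = a³ = 23.64 Å³; V_atoms = 2 × (4/3)πr³ = 16.08 Å³.
Empty space = 23.64 − 16.08 = 7.56 Å³.

7.56 Å³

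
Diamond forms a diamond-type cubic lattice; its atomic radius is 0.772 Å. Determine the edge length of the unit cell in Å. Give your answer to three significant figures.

3.57 Å

In a diamond cubic lattice, nearest neighbors lie along the body diagonal with √3·a = 8r.
a = 8r/√3 = 8 × 0.772 / 1.7321 = 3.57 Å.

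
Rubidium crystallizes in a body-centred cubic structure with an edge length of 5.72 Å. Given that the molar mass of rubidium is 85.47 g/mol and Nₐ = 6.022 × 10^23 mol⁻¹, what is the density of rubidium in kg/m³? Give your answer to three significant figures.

A BCC unit cell contains Z = 2 atoms.
Cell volume: a³ = (5.72 Å)³ = (5.720 × 10^-8 cm)³ = 1.871 × 10^-22 cm³.
ρ = Z·M/(N_A·a³) = 2 × 85.47 / (6.022 × 10²³ × 1.871 × 10^-22) = 1.517 g/cm³ = 1520 kg/m³.

1520 kg/m³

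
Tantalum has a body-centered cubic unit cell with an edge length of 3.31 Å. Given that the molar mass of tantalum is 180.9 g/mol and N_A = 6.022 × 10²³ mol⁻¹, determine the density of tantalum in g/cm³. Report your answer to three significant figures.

A BCC unit cell contains Z = 2 atoms.
Cell volume: a³ = (3.31 Å)³ = (3.310 × 10^-8 cm)³ = 3.626 × 10^-23 cm³.
ρ = Z·M/(N_A·a³) = 2 × 180.9 / (6.022 × 10²³ × 3.626 × 10^-23) = 16.57 g/cm³.

16.6 g/cm³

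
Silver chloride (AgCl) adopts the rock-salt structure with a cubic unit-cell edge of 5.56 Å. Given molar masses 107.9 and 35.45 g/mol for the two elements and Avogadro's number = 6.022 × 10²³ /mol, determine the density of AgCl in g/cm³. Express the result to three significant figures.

5.54 g/cm³

The rock-salt structure contains Z = 4 formula units per cell; M(AgCl) = 107.9 + 35.45 = 143.35 g/mol.
a³ = (5.560 × 10^-8 cm)³ = 1.719 × 10^-22 cm³.
ρ = 4 × 143.35 / (6.022 × 10²³ × 1.719 × 10^-22) = 5.540 g/cm³.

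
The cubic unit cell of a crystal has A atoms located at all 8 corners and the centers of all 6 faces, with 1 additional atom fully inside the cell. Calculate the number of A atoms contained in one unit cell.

5

Corner atoms are shared by 8 cells (1/8 each), face atoms by 2 (1/2 each), interior atoms are unshared.
Net atoms = 8 × 1/8 + 6 × 1/2 + 1 = 1 + 3 + 1 = 5.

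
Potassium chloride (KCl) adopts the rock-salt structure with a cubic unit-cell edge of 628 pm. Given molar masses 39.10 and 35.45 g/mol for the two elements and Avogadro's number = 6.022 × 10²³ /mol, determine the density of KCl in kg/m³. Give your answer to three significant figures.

2000 kg/m³

The rock-salt structure contains Z = 4 formula units per cell; M(KCl) = 39.10 + 35.45 = 74.55 g/mol.
a³ = (6.280 × 10^-8 cm)³ = 2.477 × 10^-22 cm³.
ρ = 4 × 74.55 / (6.022 × 10²³ × 2.477 × 10^-22) = 1.999 g/cm³ = 2000 kg/m³.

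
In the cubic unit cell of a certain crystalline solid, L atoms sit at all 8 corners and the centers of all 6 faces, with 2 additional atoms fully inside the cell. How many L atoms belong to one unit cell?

6

Corner atoms are shared by 8 cells (1/8 each), face atoms by 2 (1/2 each), interior atoms are unshared.
Net atoms = 8 × 1/8 + 6 × 1/2 + 2 = 1 + 3 + 2 = 6.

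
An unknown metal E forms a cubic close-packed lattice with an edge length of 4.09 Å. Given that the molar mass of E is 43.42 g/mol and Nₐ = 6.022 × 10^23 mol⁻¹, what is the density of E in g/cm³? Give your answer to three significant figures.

4.22 g/cm³

An FCC unit cell contains Z = 4 atoms.
Cell volume: a³ = (4.09 Å)³ = (4.090 × 10^-8 cm)³ = 6.842 × 10^-23 cm³.
ρ = Z·M/(N_A·a³) = 4 × 43.42 / (6.022 × 10²³ × 6.842 × 10^-23) = 4.215 g/cm³.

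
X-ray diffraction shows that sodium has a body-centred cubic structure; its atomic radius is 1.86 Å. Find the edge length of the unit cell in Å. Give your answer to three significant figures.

4.30 Å

In a BCC lattice, atoms touch along the body diagonal, so √3·a = 4r.
a = 4r/√3 = 4 × 1.86 / 1.7321 = 4.30 Å.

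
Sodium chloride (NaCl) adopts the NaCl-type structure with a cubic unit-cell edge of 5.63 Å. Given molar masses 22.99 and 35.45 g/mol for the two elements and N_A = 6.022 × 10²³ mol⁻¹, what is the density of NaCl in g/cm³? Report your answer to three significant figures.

2.18 g/cm³

The NaCl-type structure contains Z = 4 formula units per cell; M(NaCl) = 22.99 + 35.45 = 58.44 g/mol.
a³ = (5.630 × 10^-8 cm)³ = 1.785 × 10^-22 cm³.
ρ = 4 × 58.44 / (6.022 × 10²³ × 1.785 × 10^-22) = 2.175 g/cm³.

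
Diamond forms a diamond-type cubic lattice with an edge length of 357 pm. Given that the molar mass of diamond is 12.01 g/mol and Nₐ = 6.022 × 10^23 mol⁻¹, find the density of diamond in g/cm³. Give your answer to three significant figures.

3.51 g/cm³

A diamond cubic unit cell contains Z = 8 atoms.
Cell volume: a³ = (357 pm)³ = (3.570 × 10^-8 cm)³ = 4.550 × 10^-23 cm³.
ρ = Z·M/(N_A·a³) = 8 × 12.01 / (6.022 × 10²³ × 4.550 × 10^-23) = 3.507 g/cm³.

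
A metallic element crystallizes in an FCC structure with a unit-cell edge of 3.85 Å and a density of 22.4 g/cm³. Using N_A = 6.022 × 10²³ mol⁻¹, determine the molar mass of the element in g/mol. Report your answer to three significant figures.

An FCC cell has Z = 4 atoms; a = 3.850 × 10^-8 cm.
M = ρ·N_A·a³/Z = 22.4 × 6.022 × 10²³ × 5.707 × 10^-23 / 4 = 192 g/mol.

192 g/mol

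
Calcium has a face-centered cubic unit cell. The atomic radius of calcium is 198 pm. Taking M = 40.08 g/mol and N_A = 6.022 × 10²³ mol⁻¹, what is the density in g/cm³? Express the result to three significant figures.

In an FCC lattice, atoms touch along the face diagonal, so √2·a = 4r, giving a = 560.0 pm = 5.600 × 10^-8 cm.
With Z = 4, ρ = Z·M/(N_A·a³) = 4 × 40.08 / (6.022 × 10²³ × 1.756 × 10^-22) = 1.516 g/cm³.

1.52 g/cm³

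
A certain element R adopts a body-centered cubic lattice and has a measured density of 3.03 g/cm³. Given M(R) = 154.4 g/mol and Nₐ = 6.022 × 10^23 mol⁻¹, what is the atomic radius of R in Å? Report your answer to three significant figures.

For a BCC cell (Z = 2), a³ = Z·M/(N_A·ρ) = 2 × 154.4 / (6.022 × 10²³ × 3.030) = 1.692 × 10^-22 cm³, so a = 5.531 × 10^-8 cm = 5.531 Å.
Atoms touch along the body diagonal, so √3·a = 4r, so r = 0.4330 × a = 2.40 Å.

2.40 Å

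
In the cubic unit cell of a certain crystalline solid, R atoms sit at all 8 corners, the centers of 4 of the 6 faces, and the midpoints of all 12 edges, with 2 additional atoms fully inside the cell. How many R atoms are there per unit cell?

8

Corner atoms are shared by 8 cells (1/8 each), face atoms by 2 (1/2 each), edge atoms by 4 (1/4 each), interior atoms are unshared.
Net atoms = 8 × 1/8 + 4 × 1/2 + 12 × 1/4 + 2 = 1 + 2 + 3 + 2 = 8.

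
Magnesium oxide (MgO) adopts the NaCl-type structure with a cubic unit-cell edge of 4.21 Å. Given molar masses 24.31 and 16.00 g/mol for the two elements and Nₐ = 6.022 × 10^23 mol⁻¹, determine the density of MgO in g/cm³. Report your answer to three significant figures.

3.59 g/cm³

The NaCl-type structure contains Z = 4 formula units per cell; M(MgO) = 24.31 + 16.00 = 40.31 g/mol.
a³ = (4.210 × 10^-8 cm)³ = 7.462 × 10^-23 cm³.
ρ = 4 × 40.31 / (6.022 × 10²³ × 7.462 × 10^-23) = 3.588 g/cm³.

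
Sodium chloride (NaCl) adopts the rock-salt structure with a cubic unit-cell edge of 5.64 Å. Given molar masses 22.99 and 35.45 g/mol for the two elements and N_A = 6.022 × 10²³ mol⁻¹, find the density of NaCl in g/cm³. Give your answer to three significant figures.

2.16 g/cm³

The rock-salt structure contains Z = 4 formula units per cell; M(NaCl) = 22.99 + 35.45 = 58.44 g/mol.
a³ = (5.640 × 10^-8 cm)³ = 1.794 × 10^-22 cm³.
ρ = 4 × 58.44 / (6.022 × 10²³ × 1.794 × 10^-22) = 2.164 g/cm³.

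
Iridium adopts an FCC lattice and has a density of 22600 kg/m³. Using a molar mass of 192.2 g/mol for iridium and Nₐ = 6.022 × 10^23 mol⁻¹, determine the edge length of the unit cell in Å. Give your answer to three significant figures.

3.84 Å

With Z = 4 atoms per FCC cell, a³ = Z·M/(N_A·ρ) = 4 × 192.2 / (6.022 × 10²³ × 22.60 g/cm³) = 5.649 × 10^-23 cm³.
a = (5.649 × 10^-23)^(1/3) = 3.837 × 10^-8 cm = 3.84 Å.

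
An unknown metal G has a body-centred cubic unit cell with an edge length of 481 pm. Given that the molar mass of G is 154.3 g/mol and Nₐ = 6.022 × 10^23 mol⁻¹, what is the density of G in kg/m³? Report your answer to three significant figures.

4600 kg/m³

A BCC unit cell contains Z = 2 atoms.
Cell volume: a³ = (481 pm)³ = (4.810 × 10^-8 cm)³ = 1.113 × 10^-22 cm³.
ρ = Z·M/(N_A·a³) = 2 × 154.3 / (6.022 × 10²³ × 1.113 × 10^-22) = 4.605 g/cm³ = 4600 kg/m³.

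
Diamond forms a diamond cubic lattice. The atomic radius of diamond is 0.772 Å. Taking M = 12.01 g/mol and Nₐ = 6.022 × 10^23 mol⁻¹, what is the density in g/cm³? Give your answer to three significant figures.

3.52 g/cm³

In a diamond cubic lattice, nearest neighbors lie along the body diagonal with √3·a = 8r, giving a = 3.566 Å = 3.566 × 10^-8 cm.
With Z = 8, ρ = Z·M/(N_A·a³) = 8 × 12.01 / (6.022 × 10²³ × 4.534 × 10^-23) = 3.519 g/cm³.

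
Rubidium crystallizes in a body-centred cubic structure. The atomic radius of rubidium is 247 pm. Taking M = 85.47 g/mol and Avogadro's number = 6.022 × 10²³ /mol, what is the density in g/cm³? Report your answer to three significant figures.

In a BCC lattice, atoms touch along the body diagonal, so √3·a = 4r, giving a = 570.4 pm = 5.704 × 10^-8 cm.
With Z = 2, ρ = Z·M/(N_A·a³) = 2 × 85.47 / (6.022 × 10²³ × 1.856 × 10^-22) = 1.529 g/cm³.

1.53 g/cm³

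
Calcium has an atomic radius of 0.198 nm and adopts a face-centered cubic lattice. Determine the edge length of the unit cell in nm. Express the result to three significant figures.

0.560 nm

In an FCC lattice, atoms touch along the face diagonal, so √2·a = 4r.
a = 4r/√2 = 4 × 0.198 / 1.4142 = 0.560 nm.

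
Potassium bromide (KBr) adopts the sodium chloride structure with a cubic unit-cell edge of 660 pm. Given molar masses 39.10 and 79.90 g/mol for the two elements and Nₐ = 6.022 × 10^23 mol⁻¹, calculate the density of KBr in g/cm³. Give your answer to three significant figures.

The sodium chloride structure contains Z = 4 formula units per cell; M(KBr) = 39.10 + 79.90 = 119.0 g/mol.
a³ = (6.600 × 10^-8 cm)³ = 2.875 × 10^-22 cm³.
ρ = 4 × 119.0 / (6.022 × 10²³ × 2.875 × 10^-22) = 2.749 g/cm³.

2.75 g/cm³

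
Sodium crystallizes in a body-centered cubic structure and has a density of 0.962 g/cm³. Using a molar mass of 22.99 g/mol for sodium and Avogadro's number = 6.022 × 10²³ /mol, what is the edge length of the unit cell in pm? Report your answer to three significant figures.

430 pm

With Z = 2 atoms per BCC cell, a³ = Z·M/(N_A·ρ) = 2 × 22.99 / (6.022 × 10²³ × 0.9620 g/cm³) = 7.937 × 10^-23 cm³.
a = (7.937 × 10^-23)^(1/3) = 4.298 × 10^-8 cm = 430 pm.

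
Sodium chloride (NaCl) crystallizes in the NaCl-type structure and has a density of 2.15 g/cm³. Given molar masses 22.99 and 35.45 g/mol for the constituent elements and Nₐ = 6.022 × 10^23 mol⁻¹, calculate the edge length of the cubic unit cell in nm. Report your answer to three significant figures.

0.565 nm

M(NaCl) = 58.44 g/mol; Z = 4 formula units per cell.
a³ = Z·M/(N_A·ρ) = 4 × 58.44 / (6.022 × 10²³ × 2.15) = 1.805 × 10^-22 cm³, so a = 5.652 × 10^-8 cm = 0.565 nm.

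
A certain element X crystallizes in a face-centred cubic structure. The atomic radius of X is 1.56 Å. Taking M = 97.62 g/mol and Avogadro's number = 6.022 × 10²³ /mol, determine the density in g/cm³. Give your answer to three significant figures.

In an FCC lattice, atoms touch along the face diagonal, so √2·a = 4r, giving a = 4.412 Å = 4.412 × 10^-8 cm.
With Z = 4, ρ = Z·M/(N_A·a³) = 4 × 97.62 / (6.022 × 10²³ × 8.590 × 10^-23) = 7.548 g/cm³.

7.55 g/cm³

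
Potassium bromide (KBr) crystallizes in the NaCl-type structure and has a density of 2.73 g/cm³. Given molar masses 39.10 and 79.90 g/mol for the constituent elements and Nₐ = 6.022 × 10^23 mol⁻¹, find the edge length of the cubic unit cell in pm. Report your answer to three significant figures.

662 pm

M(KBr) = 119.0 g/mol; Z = 4 formula units per cell.
a³ = Z·M/(N_A·ρ) = 4 × 119.0 / (6.022 × 10²³ × 2.73) = 2.895 × 10^-22 cm³, so a = 6.616 × 10^-8 cm = 662 pm.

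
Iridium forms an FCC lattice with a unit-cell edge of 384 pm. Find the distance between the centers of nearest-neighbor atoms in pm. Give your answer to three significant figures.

272 pm

In an FCC structure, atoms touch along the face diagonal, so √2·a = 4r; the nearest-neighbor distance equals 2r = 0.7071·a.
d = 0.7071 × 384 = 272 pm.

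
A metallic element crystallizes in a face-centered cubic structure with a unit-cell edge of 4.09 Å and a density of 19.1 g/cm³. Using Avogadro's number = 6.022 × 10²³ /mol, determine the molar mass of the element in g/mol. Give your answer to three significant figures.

An FCC cell has Z = 4 atoms; a = 4.090 × 10^-8 cm.
M = ρ·N_A·a³/Z = 19.1 × 6.022 × 10²³ × 6.842 × 10^-23 / 4 = 197 g/mol.

197 g/mol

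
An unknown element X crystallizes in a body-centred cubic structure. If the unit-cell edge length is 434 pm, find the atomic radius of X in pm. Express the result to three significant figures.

In a BCC lattice, atoms touch along the body diagonal, so √3·a = 4r.
r = √3·a/4 = 1.7321 × 434 / 4 = 188 pm.

188 pm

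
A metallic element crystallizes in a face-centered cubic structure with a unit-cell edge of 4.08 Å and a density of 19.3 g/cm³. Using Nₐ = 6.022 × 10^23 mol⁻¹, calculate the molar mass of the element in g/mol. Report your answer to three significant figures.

An FCC cell has Z = 4 atoms; a = 4.080 × 10^-8 cm.
M = ρ·N_A·a³/Z = 19.3 × 6.022 × 10²³ × 6.792 × 10^-23 / 4 = 197 g/mol.

197 g/mol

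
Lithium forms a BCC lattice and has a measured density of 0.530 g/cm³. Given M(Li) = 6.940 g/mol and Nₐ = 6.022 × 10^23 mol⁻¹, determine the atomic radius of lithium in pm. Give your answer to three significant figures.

152 pm

For a BCC cell (Z = 2), a³ = Z·M/(N_A·ρ) = 2 × 6.940 / (6.022 × 10²³ × 0.5300) = 4.349 × 10^-23 cm³, so a = 3.517 × 10^-8 cm = 351.7 pm.
Atoms touch along the body diagonal, so √3·a = 4r, so r = 0.4330 × a = 152 pm.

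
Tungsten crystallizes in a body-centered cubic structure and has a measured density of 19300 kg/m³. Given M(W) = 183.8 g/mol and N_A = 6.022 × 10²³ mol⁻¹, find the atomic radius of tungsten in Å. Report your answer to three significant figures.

For a BCC cell (Z = 2), a³ = Z·M/(N_A·ρ) = 2 × 183.8 / (6.022 × 10²³ × 19.30) = 3.163 × 10^-23 cm³, so a = 3.162 × 10^-8 cm = 3.162 Å.
Atoms touch along the body diagonal, so √3·a = 4r, so r = 0.4330 × a = 1.37 Å.

1.37 Å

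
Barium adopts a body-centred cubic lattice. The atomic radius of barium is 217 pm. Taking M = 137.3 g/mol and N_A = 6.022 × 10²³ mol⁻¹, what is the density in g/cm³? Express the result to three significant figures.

In a BCC lattice, atoms touch along the body diagonal, so √3·a = 4r, giving a = 501.1 pm = 5.011 × 10^-8 cm.
With Z = 2, ρ = Z·M/(N_A·a³) = 2 × 137.3 / (6.022 × 10²³ × 1.259 × 10^-22) = 3.623 g/cm³.

3.62 g/cm³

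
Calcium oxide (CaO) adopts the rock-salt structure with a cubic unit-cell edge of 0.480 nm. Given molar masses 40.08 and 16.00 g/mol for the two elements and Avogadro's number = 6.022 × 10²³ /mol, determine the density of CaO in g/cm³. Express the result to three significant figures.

3.37 g/cm³

The rock-salt structure contains Z = 4 formula units per cell; M(CaO) = 40.08 + 16.00 = 56.08 g/mol.
a³ = (4.800 × 10^-8 cm)³ = 1.106 × 10^-22 cm³.
ρ = 4 × 56.08 / (6.022 × 10²³ × 1.106 × 10^-22) = 3.368 g/cm³.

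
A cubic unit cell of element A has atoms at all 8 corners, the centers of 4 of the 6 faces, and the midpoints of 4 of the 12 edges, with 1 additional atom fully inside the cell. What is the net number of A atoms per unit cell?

5

Corner atoms are shared by 8 cells (1/8 each), face atoms by 2 (1/2 each), edge atoms by 4 (1/4 each), interior atoms are unshared.
Net atoms = 8 × 1/8 + 4 × 1/2 + 4 × 1/4 + 1 = 1 + 2 + 1 + 1 = 5.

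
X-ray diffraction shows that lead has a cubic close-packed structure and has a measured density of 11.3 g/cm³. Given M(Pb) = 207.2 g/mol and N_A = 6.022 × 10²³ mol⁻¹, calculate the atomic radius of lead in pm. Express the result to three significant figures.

175 pm

For an FCC cell (Z = 4), a³ = Z·M/(N_A·ρ) = 4 × 207.2 / (6.022 × 10²³ × 11.30) = 1.218 × 10^-22 cm³, so a = 4.957 × 10^-8 cm = 495.7 pm.
Atoms touch along the face diagonal, so √2·a = 4r, so r = 0.3536 × a = 175 pm.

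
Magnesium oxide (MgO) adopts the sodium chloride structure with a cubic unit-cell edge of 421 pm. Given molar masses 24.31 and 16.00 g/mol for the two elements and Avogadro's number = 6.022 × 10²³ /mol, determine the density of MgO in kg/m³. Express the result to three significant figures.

The sodium chloride structure contains Z = 4 formula units per cell; M(MgO) = 24.31 + 16.00 = 40.31 g/mol.
a³ = (4.210 × 10^-8 cm)³ = 7.462 × 10^-23 cm³.
ρ = 4 × 40.31 / (6.022 × 10²³ × 7.462 × 10^-23) = 3.588 g/cm³ = 3590 kg/m³.

3590 kg/m³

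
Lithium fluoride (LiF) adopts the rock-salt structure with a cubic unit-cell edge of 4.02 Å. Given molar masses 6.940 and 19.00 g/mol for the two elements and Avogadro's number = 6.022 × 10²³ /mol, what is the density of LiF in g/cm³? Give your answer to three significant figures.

2.65 g/cm³

The rock-salt structure contains Z = 4 formula units per cell; M(LiF) = 6.940 + 19.00 = 25.94 g/mol.
a³ = (4.020 × 10^-8 cm)³ = 6.496 × 10^-23 cm³.
ρ = 4 × 25.94 / (6.022 × 10²³ × 6.496 × 10^-23) = 2.652 g/cm³.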